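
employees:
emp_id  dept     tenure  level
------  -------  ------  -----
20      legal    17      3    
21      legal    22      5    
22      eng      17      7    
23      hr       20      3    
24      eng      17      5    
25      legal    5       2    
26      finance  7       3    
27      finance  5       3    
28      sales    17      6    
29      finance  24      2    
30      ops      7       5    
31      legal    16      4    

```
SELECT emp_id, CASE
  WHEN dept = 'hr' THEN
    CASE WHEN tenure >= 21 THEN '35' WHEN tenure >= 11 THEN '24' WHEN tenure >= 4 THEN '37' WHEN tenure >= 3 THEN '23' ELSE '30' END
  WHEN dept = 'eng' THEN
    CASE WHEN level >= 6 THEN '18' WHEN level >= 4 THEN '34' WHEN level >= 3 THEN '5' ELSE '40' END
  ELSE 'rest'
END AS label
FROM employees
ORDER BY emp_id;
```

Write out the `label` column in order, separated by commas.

emp_id=20: dept='legal' → outer ELSE → rest
emp_id=21: dept='legal' → outer ELSE → rest
emp_id=22: dept='eng' → inner[level >= 6] → 18
emp_id=23: dept='hr' → inner[tenure >= 11] → 24
emp_id=24: dept='eng' → inner[level >= 4] → 34
emp_id=25: dept='legal' → outer ELSE → rest
emp_id=26: dept='finance' → outer ELSE → rest
emp_id=27: dept='finance' → outer ELSE → rest
emp_id=28: dept='sales' → outer ELSE → rest
emp_id=29: dept='finance' → outer ELSE → rest
emp_id=30: dept='ops' → outer ELSE → rest
emp_id=31: dept='legal' → outer ELSE → rest

rest, rest, 18, 24, 34, rest, rest, rest, rest, rest, rest, rest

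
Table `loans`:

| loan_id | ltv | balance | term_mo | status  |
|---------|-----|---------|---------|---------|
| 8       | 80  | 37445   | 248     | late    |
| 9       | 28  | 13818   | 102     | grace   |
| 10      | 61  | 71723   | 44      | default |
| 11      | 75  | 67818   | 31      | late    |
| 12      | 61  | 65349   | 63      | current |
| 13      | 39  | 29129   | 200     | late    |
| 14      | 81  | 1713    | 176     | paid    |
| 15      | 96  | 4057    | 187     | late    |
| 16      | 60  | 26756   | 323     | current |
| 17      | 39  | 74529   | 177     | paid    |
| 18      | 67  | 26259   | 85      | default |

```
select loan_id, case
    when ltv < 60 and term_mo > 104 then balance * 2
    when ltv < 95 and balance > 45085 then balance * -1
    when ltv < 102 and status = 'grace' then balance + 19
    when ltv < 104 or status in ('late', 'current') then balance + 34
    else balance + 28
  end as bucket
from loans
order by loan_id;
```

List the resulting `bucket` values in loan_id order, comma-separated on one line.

37479, 13837, -71723, -67818, -65349, 58258, 1747, 4091, 26790, 149058, 26293

loan_id=8: ltv < 104 or status in ('late', 'current') → 37479
loan_id=9: ltv < 102 and status = 'grace' → 13837
loan_id=10: ltv < 95 and balance > 45085 → -71723
loan_id=11: ltv < 95 and balance > 45085 → -67818
loan_id=12: ltv < 95 and balance > 45085 → -65349
loan_id=13: ltv < 60 and term_mo > 104 → 58258
loan_id=14: ltv < 104 or status in ('late', 'current') → 1747
loan_id=15: ltv < 104 or status in ('late', 'current') → 4091
loan_id=16: ltv < 104 or status in ('late', 'current') → 26790
loan_id=17: ltv < 60 and term_mo > 104 → 149058
loan_id=18: ltv < 104 or status in ('late', 'current') → 26293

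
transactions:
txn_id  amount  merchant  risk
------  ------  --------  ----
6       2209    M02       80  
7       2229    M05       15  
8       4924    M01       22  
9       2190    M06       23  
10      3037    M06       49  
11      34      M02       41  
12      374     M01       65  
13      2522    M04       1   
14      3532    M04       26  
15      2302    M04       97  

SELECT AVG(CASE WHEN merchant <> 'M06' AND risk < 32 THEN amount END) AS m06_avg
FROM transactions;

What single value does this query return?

3301.75

txn_id=6: ✗
txn_id=7: ✓ → 2229
txn_id=8: ✓ → 4924
txn_id=9: ✗
txn_id=10: ✗
txn_id=11: ✗
txn_id=12: ✗
txn_id=13: ✓ → 2522
txn_id=14: ✓ → 3532
txn_id=15: ✗
m06_avg = (2229 + 4924 + 2522 + 3532) / 4 = 3301.75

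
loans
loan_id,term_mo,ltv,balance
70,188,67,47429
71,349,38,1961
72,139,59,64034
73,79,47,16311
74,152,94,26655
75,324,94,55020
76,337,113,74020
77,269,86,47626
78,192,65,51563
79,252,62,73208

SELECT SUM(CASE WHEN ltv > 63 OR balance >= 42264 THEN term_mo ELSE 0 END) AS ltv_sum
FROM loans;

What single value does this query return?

1853

loan_id=70: ✓ → 188
loan_id=71: ✗
loan_id=72: ✓ → 139
loan_id=73: ✗
loan_id=74: ✓ → 152
loan_id=75: ✓ → 324
loan_id=76: ✓ → 337
loan_id=77: ✓ → 269
loan_id=78: ✓ → 192
loan_id=79: ✓ → 252
ltv_sum = 188 + 139 + 152 + 324 + 337 + 269 + 192 + 252 = 1853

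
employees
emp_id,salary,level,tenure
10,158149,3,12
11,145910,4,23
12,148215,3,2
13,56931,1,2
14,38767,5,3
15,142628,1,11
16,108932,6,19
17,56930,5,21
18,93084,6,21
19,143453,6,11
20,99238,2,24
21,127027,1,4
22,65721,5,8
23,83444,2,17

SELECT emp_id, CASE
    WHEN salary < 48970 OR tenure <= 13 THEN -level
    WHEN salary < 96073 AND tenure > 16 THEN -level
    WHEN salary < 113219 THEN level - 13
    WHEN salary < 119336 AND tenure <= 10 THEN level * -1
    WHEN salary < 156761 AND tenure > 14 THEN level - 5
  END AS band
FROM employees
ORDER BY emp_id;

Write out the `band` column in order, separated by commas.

emp_id=10: salary < 48970 OR tenure <= 13 → -3
emp_id=11: salary < 156761 AND tenure > 14 → -1
emp_id=12: salary < 48970 OR tenure <= 13 → -3
emp_id=13: salary < 48970 OR tenure <= 13 → -1
emp_id=14: salary < 48970 OR tenure <= 13 → -5
emp_id=15: salary < 48970 OR tenure <= 13 → -1
emp_id=16: salary < 113219 → -7
emp_id=17: salary < 96073 AND tenure > 16 → -5
emp_id=18: salary < 96073 AND tenure > 16 → -6
emp_id=19: salary < 48970 OR tenure <= 13 → -6
emp_id=20: salary < 113219 → -11
emp_id=21: salary < 48970 OR tenure <= 13 → -1
emp_id=22: salary < 48970 OR tenure <= 13 → -5
emp_id=23: salary < 96073 AND tenure > 16 → -2

-3, -1, -3, -1, -5, -1, -7, -5, -6, -6, -11, -1, -5, -2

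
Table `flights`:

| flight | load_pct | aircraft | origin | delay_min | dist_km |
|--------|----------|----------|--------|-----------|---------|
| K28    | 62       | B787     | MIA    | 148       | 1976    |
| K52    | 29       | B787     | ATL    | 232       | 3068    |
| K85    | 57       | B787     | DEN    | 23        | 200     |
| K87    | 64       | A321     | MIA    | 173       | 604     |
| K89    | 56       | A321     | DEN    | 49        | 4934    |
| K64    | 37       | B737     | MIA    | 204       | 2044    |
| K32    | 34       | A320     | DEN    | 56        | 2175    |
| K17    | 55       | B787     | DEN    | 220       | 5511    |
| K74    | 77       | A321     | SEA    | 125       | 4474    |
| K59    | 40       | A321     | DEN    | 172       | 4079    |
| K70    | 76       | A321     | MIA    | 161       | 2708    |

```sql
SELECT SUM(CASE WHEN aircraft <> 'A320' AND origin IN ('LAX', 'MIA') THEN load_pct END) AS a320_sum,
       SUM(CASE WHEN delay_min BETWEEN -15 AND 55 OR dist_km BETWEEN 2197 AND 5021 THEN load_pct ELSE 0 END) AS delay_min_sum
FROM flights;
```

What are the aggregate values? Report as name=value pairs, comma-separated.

a320_sum=239, delay_min_sum=335

[a320_sum: aircraft <> 'A320' AND origin IN ('LAX', 'MIA')]
flight=K28: ✓ → 62
flight=K52: ✗
flight=K85: ✗
flight=K87: ✓ → 64
flight=K89: ✗
flight=K64: ✓ → 37
flight=K32: ✗
flight=K17: ✗
flight=K74: ✗
flight=K59: ✗
flight=K70: ✓ → 76
a320_sum = 62 + 64 + 37 + 76 = 239
—
[delay_min_sum: delay_min BETWEEN -15 AND 55 OR dist_km BETWEEN 2197 AND 5021]
flight=K28: ✗
flight=K52: ✓ → 29
flight=K85: ✓ → 57
flight=K87: ✗
flight=K89: ✓ → 56
flight=K64: ✗
flight=K32: ✗
flight=K17: ✗
flight=K74: ✓ → 77
flight=K59: ✓ → 40
flight=K70: ✓ → 76
delay_min_sum = 29 + 57 + 56 + 77 + 40 + 76 = 335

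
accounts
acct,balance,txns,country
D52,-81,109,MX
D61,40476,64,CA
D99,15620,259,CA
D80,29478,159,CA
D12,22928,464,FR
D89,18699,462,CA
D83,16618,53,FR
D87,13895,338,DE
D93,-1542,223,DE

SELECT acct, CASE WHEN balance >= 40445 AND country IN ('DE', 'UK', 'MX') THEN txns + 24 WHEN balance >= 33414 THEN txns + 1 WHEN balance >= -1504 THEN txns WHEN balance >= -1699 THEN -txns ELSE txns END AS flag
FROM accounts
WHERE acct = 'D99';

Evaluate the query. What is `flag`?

acct = D99: balance=15620, txns=259, country=CA.
balance >= 40445 AND country IN ('DE', 'UK', 'MX') → false
balance >= 33414 → false
balance >= -1504 → true → 259

259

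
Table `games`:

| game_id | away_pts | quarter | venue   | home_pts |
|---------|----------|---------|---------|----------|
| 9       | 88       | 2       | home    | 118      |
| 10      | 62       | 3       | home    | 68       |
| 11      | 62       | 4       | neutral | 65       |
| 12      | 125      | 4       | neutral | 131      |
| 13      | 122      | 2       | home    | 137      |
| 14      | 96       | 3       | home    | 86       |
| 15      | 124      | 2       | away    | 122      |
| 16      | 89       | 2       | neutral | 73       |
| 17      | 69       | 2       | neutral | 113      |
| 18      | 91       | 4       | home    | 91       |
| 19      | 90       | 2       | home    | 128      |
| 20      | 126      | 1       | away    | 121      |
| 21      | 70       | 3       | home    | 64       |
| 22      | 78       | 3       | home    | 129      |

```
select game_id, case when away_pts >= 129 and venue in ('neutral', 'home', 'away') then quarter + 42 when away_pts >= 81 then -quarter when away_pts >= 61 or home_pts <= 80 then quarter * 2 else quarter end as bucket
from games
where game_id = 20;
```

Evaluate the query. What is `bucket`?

-1

game_id = 20: away_pts=126, quarter=1, venue=away, home_pts=121.
away_pts >= 129 and venue in ('neutral', 'home', 'away') → false
away_pts >= 81 → true → -1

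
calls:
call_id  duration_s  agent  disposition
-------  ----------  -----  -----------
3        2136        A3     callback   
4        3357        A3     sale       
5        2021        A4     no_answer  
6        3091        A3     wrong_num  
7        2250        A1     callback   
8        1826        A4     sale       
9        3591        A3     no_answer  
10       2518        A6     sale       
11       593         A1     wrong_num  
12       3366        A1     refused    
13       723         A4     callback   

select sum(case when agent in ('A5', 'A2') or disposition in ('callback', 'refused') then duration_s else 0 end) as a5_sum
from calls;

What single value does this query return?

8475

call_id=3: ✓ → 2136
call_id=4: ✗
call_id=5: ✗
call_id=6: ✗
call_id=7: ✓ → 2250
call_id=8: ✗
call_id=9: ✗
call_id=10: ✗
call_id=11: ✗
call_id=12: ✓ → 3366
call_id=13: ✓ → 723
a5_sum = 2136 + 2250 + 3366 + 723 = 8475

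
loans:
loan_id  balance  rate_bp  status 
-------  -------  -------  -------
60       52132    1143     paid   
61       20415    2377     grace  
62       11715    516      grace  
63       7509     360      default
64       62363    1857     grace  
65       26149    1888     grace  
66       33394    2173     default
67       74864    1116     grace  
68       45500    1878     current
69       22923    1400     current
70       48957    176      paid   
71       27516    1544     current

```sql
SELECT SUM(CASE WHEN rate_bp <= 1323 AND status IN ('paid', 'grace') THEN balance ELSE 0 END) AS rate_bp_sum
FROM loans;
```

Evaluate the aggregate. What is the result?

187668

loan_id=60: ✓ → 52132
loan_id=61: ✗
loan_id=62: ✓ → 11715
loan_id=63: ✗
loan_id=64: ✗
loan_id=65: ✗
loan_id=66: ✗
loan_id=67: ✓ → 74864
loan_id=68: ✗
loan_id=69: ✗
loan_id=70: ✓ → 48957
loan_id=71: ✗
rate_bp_sum = 52132 + 11715 + 74864 + 48957 = 187668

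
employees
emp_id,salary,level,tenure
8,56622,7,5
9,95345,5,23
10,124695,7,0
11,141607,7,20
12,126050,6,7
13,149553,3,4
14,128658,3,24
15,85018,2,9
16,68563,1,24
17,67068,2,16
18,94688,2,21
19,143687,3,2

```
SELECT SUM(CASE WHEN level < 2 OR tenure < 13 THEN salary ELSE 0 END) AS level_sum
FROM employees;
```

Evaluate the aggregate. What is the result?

emp_id=8: ✓ → 56622
emp_id=9: ✗
emp_id=10: ✓ → 124695
emp_id=11: ✗
emp_id=12: ✓ → 126050
emp_id=13: ✓ → 149553
emp_id=14: ✗
emp_id=15: ✓ → 85018
emp_id=16: ✓ → 68563
emp_id=17: ✗
emp_id=18: ✗
emp_id=19: ✓ → 143687
level_sum = 56622 + 124695 + 126050 + 149553 + 85018 + 68563 + 143687 = 754188

754188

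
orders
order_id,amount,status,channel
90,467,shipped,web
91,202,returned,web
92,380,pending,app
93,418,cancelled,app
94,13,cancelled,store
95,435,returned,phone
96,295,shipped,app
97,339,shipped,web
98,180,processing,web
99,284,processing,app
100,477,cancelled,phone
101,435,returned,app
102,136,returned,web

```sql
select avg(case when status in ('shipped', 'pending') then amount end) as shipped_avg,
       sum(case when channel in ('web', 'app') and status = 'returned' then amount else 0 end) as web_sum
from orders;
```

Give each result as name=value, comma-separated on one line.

shipped_avg=370.25, web_sum=773

[shipped_avg: status in ('shipped', 'pending')]
order_id=90: ✓ → 467
order_id=91: ✗
order_id=92: ✓ → 380
order_id=93: ✗
order_id=94: ✗
order_id=95: ✗
order_id=96: ✓ → 295
order_id=97: ✓ → 339
order_id=98: ✗
order_id=99: ✗
order_id=100: ✗
order_id=101: ✗
order_id=102: ✗
shipped_avg = (467 + 380 + 295 + 339) / 4 = 370.25
—
[web_sum: channel in ('web', 'app') and status = 'returned']
order_id=90: ✗
order_id=91: ✓ → 202
order_id=92: ✗
order_id=93: ✗
order_id=94: ✗
order_id=95: ✗
order_id=96: ✗
order_id=97: ✗
order_id=98: ✗
order_id=99: ✗
order_id=100: ✗
order_id=101: ✓ → 435
order_id=102: ✓ → 136
web_sum = 202 + 435 + 136 = 773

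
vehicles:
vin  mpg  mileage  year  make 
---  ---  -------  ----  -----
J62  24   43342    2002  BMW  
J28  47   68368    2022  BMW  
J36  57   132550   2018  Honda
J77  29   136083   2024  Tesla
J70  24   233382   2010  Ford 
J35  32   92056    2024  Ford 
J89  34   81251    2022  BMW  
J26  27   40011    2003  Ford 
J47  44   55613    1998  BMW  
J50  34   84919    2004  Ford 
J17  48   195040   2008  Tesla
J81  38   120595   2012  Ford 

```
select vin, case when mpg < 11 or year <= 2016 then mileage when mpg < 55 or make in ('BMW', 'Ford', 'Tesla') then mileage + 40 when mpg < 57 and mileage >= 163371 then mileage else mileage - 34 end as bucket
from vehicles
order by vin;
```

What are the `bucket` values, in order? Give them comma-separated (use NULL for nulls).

195040, 40011, 68408, 92096, 132516, 55613, 84919, 43342, 233382, 136123, 120595, 81291

vin=J17: mpg < 11 or year <= 2016 → 195040
vin=J26: mpg < 11 or year <= 2016 → 40011
vin=J28: mpg < 55 or make in ('BMW', 'Ford', 'Tesla') → 68408
vin=J35: mpg < 55 or make in ('BMW', 'Ford', 'Tesla') → 92096
vin=J36: ELSE → 132516
vin=J47: mpg < 11 or year <= 2016 → 55613
vin=J50: mpg < 11 or year <= 2016 → 84919
vin=J62: mpg < 11 or year <= 2016 → 43342
vin=J70: mpg < 11 or year <= 2016 → 233382
vin=J77: mpg < 55 or make in ('BMW', 'Ford', 'Tesla') → 136123
vin=J81: mpg < 11 or year <= 2016 → 120595
vin=J89: mpg < 55 or make in ('BMW', 'Ford', 'Tesla') → 81291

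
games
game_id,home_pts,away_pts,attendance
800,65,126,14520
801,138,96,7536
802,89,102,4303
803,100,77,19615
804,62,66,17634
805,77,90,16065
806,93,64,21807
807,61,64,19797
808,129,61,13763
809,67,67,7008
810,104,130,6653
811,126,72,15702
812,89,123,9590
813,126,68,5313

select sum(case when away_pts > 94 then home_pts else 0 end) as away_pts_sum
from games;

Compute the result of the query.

game_id=800: ✓ → 65
game_id=801: ✓ → 138
game_id=802: ✓ → 89
game_id=803: ✗
game_id=804: ✗
game_id=805: ✗
game_id=806: ✗
game_id=807: ✗
game_id=808: ✗
game_id=809: ✗
game_id=810: ✓ → 104
game_id=811: ✗
game_id=812: ✓ → 89
game_id=813: ✗
away_pts_sum = 65 + 138 + 89 + 104 + 89 = 485

485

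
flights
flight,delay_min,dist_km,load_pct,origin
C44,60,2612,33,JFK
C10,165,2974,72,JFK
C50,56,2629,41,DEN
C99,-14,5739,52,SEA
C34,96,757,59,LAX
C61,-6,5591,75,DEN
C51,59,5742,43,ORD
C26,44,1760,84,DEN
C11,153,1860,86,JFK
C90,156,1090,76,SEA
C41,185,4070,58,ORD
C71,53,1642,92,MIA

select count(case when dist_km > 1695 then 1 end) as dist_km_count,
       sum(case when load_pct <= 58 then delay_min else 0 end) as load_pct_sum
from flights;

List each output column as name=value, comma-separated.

dist_km_count=9, load_pct_sum=346

[dist_km_count: dist_km > 1695]
flight=C44: ✓ → 1
flight=C10: ✓ → 1
flight=C50: ✓ → 1
flight=C99: ✓ → 1
flight=C34: ✗
flight=C61: ✓ → 1
flight=C51: ✓ → 1
flight=C26: ✓ → 1
flight=C11: ✓ → 1
flight=C90: ✗
flight=C41: ✓ → 1
flight=C71: ✗
dist_km_count = COUNT(1, 1, 1, 1, 1, 1, 1, 1, 1) = 9
—
[load_pct_sum: load_pct <= 58]
flight=C44: ✓ → 60
flight=C10: ✗
flight=C50: ✓ → 56
flight=C99: ✓ → -14
flight=C34: ✗
flight=C61: ✗
flight=C51: ✓ → 59
flight=C26: ✗
flight=C11: ✗
flight=C90: ✗
flight=C41: ✓ → 185
flight=C71: ✗
load_pct_sum = 60 + 56 + -14 + 59 + 185 = 346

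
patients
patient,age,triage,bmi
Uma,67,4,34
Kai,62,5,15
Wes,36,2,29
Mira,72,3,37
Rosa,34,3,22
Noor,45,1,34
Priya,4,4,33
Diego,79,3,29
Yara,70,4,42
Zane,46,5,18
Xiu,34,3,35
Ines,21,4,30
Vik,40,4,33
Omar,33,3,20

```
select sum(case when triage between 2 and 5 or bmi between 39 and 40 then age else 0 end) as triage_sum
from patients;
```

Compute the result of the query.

patient=Uma: ✓ → 67
patient=Kai: ✓ → 62
patient=Wes: ✓ → 36
patient=Mira: ✓ → 72
patient=Rosa: ✓ → 34
patient=Noor: ✗
patient=Priya: ✓ → 4
patient=Diego: ✓ → 79
patient=Yara: ✓ → 70
patient=Zane: ✓ → 46
patient=Xiu: ✓ → 34
patient=Ines: ✓ → 21
patient=Vik: ✓ → 40
patient=Omar: ✓ → 33
triage_sum = 67 + 62 + 36 + 72 + 34 + 4 + 79 + 70 + 46 + 34 + 21 + 40 + 33 = 598

598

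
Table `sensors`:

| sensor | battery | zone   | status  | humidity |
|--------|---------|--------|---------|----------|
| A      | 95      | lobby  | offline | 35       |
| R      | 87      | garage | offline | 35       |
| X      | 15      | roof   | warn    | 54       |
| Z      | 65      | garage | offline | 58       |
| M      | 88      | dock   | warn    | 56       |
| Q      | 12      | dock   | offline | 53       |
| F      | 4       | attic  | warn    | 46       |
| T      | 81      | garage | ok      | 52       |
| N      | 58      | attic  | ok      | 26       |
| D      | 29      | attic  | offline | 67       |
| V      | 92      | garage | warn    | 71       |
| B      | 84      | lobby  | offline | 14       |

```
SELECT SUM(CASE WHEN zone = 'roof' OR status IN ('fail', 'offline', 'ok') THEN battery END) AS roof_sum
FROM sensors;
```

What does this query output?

sensor=A: ✓ → 95
sensor=R: ✓ → 87
sensor=X: ✓ → 15
sensor=Z: ✓ → 65
sensor=M: ✗
sensor=Q: ✓ → 12
sensor=F: ✗
sensor=T: ✓ → 81
sensor=N: ✓ → 58
sensor=D: ✓ → 29
sensor=V: ✗
sensor=B: ✓ → 84
roof_sum = 95 + 87 + 15 + 65 + 12 + 81 + 58 + 29 + 84 = 526

526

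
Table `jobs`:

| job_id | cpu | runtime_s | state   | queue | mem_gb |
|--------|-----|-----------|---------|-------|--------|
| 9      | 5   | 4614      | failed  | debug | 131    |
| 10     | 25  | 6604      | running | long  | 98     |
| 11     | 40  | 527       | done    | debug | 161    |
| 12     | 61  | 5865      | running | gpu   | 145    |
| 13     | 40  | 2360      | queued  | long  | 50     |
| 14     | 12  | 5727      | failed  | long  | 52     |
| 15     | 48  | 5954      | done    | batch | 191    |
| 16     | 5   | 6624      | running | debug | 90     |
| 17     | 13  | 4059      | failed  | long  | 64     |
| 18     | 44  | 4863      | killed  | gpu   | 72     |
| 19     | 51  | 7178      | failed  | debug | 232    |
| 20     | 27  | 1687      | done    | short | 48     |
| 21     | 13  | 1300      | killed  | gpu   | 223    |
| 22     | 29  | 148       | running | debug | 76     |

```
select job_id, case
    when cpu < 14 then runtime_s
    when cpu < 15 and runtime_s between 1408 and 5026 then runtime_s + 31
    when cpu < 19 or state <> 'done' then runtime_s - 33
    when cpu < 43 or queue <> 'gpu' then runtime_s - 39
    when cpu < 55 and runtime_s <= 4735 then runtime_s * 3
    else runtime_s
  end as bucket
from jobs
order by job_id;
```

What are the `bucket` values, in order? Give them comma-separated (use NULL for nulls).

job_id=9: cpu < 14 → 4614
job_id=10: cpu < 19 or state <> 'done' → 6571
job_id=11: cpu < 43 or queue <> 'gpu' → 488
job_id=12: cpu < 19 or state <> 'done' → 5832
job_id=13: cpu < 19 or state <> 'done' → 2327
job_id=14: cpu < 14 → 5727
job_id=15: cpu < 43 or queue <> 'gpu' → 5915
job_id=16: cpu < 14 → 6624
job_id=17: cpu < 14 → 4059
job_id=18: cpu < 19 or state <> 'done' → 4830
job_id=19: cpu < 19 or state <> 'done' → 7145
job_id=20: cpu < 43 or queue <> 'gpu' → 1648
job_id=21: cpu < 14 → 1300
job_id=22: cpu < 19 or state <> 'done' → 115

4614, 6571, 488, 5832, 2327, 5727, 5915, 6624, 4059, 4830, 7145, 1648, 1300, 115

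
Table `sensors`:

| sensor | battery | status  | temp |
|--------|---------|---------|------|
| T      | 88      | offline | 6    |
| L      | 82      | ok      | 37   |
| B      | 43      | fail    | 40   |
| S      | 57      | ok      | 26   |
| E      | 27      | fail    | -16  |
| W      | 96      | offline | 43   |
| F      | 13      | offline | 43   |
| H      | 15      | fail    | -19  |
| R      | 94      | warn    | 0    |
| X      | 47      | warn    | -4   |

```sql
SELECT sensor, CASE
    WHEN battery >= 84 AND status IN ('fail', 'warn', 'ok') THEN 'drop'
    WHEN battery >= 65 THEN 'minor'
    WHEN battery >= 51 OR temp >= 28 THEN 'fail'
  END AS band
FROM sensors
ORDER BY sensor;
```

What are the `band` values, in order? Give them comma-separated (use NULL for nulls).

fail, NULL, fail, NULL, minor, drop, fail, minor, minor, NULL

sensor=B: battery >= 51 OR temp >= 28 → fail
sensor=E: (no match → NULL) → NULL
sensor=F: battery >= 51 OR temp >= 28 → fail
sensor=H: (no match → NULL) → NULL
sensor=L: battery >= 65 → minor
sensor=R: battery >= 84 AND status IN ('fail', 'warn', 'ok') → drop
sensor=S: battery >= 51 OR temp >= 28 → fail
sensor=T: battery >= 65 → minor
sensor=W: battery >= 65 → minor
sensor=X: (no match → NULL) → NULL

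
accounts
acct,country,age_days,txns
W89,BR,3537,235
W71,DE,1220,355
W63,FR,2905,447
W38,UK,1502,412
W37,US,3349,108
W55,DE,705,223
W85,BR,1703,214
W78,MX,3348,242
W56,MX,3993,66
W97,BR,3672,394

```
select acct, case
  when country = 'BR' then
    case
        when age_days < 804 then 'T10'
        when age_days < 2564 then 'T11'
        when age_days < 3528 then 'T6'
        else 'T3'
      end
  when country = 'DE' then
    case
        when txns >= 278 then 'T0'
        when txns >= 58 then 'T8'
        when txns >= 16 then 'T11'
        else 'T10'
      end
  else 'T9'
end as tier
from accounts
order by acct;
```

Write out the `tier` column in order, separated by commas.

acct=W37: country='US' → outer ELSE → T9
acct=W38: country='UK' → outer ELSE → T9
acct=W55: country='DE' → inner[txns >= 58] → T8
acct=W56: country='MX' → outer ELSE → T9
acct=W63: country='FR' → outer ELSE → T9
acct=W71: country='DE' → inner[txns >= 278] → T0
acct=W78: country='MX' → outer ELSE → T9
acct=W85: country='BR' → inner[age_days < 2564] → T11
acct=W89: country='BR' → inner[ELSE] → T3
acct=W97: country='BR' → inner[ELSE] → T3

T9, T9, T8, T9, T9, T0, T9, T11, T3, T3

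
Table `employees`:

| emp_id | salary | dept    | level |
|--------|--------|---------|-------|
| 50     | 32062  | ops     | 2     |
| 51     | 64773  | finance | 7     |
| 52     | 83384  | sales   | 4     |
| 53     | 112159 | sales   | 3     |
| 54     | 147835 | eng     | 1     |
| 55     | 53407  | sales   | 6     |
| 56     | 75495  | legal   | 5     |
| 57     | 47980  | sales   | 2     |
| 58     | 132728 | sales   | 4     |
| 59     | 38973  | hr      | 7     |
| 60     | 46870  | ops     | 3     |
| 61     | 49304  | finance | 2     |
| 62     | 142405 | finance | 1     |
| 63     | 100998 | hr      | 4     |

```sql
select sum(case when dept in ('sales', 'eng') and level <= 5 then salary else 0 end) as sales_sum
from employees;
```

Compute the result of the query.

emp_id=50: ✗
emp_id=51: ✗
emp_id=52: ✓ → 83384
emp_id=53: ✓ → 112159
emp_id=54: ✓ → 147835
emp_id=55: ✗
emp_id=56: ✗
emp_id=57: ✓ → 47980
emp_id=58: ✓ → 132728
emp_id=59: ✗
emp_id=60: ✗
emp_id=61: ✗
emp_id=62: ✗
emp_id=63: ✗
sales_sum = 83384 + 112159 + 147835 + 47980 + 132728 = 524086

524086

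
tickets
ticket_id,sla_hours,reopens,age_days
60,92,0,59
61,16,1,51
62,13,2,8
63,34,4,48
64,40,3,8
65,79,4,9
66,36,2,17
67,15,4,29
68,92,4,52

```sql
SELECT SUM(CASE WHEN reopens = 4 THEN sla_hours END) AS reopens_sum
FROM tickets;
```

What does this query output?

220

ticket_id=60: ✗
ticket_id=61: ✗
ticket_id=62: ✗
ticket_id=63: ✓ → 34
ticket_id=64: ✗
ticket_id=65: ✓ → 79
ticket_id=66: ✗
ticket_id=67: ✓ → 15
ticket_id=68: ✓ → 92
reopens_sum = 34 + 79 + 15 + 92 = 220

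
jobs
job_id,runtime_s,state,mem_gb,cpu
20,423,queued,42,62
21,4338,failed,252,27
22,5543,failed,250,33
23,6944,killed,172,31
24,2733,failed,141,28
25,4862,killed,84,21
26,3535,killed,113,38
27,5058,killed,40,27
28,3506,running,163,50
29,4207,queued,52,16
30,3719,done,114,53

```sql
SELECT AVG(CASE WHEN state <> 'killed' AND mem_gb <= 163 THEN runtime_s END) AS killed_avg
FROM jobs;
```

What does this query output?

2917.6

job_id=20: ✓ → 423
job_id=21: ✗
job_id=22: ✗
job_id=23: ✗
job_id=24: ✓ → 2733
job_id=25: ✗
job_id=26: ✗
job_id=27: ✗
job_id=28: ✓ → 3506
job_id=29: ✓ → 4207
job_id=30: ✓ → 3719
killed_avg = (423 + 2733 + 3506 + 4207 + 3719) / 5 = 2917.6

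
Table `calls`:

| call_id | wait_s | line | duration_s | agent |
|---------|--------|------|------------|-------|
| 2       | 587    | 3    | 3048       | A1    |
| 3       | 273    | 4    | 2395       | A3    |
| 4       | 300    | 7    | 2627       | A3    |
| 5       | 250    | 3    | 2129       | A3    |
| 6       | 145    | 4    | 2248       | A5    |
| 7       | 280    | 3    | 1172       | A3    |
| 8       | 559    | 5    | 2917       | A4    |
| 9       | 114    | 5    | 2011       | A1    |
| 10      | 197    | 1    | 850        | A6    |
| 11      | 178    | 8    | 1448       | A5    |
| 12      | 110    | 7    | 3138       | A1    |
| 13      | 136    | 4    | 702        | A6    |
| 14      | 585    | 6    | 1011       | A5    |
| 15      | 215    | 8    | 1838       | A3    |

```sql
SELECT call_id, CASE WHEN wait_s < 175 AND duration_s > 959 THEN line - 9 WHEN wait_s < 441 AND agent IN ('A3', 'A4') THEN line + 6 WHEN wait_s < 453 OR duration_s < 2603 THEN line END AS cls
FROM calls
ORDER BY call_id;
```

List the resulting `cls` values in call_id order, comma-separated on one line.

NULL, 10, 13, 9, -5, 9, NULL, -4, 1, 8, -2, 4, 6, 14

call_id=2: (no match → NULL) → NULL
call_id=3: wait_s < 441 AND agent IN ('A3', 'A4') → 10
call_id=4: wait_s < 441 AND agent IN ('A3', 'A4') → 13
call_id=5: wait_s < 441 AND agent IN ('A3', 'A4') → 9
call_id=6: wait_s < 175 AND duration_s > 959 → -5
call_id=7: wait_s < 441 AND agent IN ('A3', 'A4') → 9
call_id=8: (no match → NULL) → NULL
call_id=9: wait_s < 175 AND duration_s > 959 → -4
call_id=10: wait_s < 453 OR duration_s < 2603 → 1
call_id=11: wait_s < 453 OR duration_s < 2603 → 8
call_id=12: wait_s < 175 AND duration_s > 959 → -2
call_id=13: wait_s < 453 OR duration_s < 2603 → 4
call_id=14: wait_s < 453 OR duration_s < 2603 → 6
call_id=15: wait_s < 441 AND agent IN ('A3', 'A4') → 14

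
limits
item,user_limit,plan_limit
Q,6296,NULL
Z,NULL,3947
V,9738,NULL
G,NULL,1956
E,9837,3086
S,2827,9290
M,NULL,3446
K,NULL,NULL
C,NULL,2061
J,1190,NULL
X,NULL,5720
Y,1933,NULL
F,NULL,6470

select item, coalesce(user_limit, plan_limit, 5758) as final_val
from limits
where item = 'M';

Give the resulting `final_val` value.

3446

item = M: user_limit=NULL, plan_limit=3446.
user_limit=NULL, plan_limit=3446 → 3446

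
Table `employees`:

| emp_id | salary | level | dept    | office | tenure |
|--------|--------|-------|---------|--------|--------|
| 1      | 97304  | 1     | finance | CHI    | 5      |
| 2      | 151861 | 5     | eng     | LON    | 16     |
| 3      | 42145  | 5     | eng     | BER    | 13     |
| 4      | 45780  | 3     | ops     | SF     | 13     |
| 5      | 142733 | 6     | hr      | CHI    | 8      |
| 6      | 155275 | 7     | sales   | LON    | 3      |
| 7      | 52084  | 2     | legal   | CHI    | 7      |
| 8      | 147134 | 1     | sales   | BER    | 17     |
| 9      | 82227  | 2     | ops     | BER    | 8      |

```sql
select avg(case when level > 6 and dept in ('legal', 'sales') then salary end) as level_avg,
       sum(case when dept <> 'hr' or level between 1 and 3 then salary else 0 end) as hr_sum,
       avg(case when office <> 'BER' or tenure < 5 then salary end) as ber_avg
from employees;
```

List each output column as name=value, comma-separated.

[level_avg: level > 6 and dept in ('legal', 'sales')]
emp_id=1: ✗
emp_id=2: ✗
emp_id=3: ✗
emp_id=4: ✗
emp_id=5: ✗
emp_id=6: ✓ → 155275
emp_id=7: ✗
emp_id=8: ✗
emp_id=9: ✗
level_avg = 155275
—
[hr_sum: dept <> 'hr' or level between 1 and 3]
emp_id=1: ✓ → 97304
emp_id=2: ✓ → 151861
emp_id=3: ✓ → 42145
emp_id=4: ✓ → 45780
emp_id=5: ✗
emp_id=6: ✓ → 155275
emp_id=7: ✓ → 52084
emp_id=8: ✓ → 147134
emp_id=9: ✓ → 82227
hr_sum = 97304 + 151861 + 42145 + 45780 + 155275 + 52084 + 147134 + 82227 = 773810
—
[ber_avg: office <> 'BER' or tenure < 5]
emp_id=1: ✓ → 97304
emp_id=2: ✓ → 151861
emp_id=3: ✗
emp_id=4: ✓ → 45780
emp_id=5: ✓ → 142733
emp_id=6: ✓ → 155275
emp_id=7: ✓ → 52084
emp_id=8: ✗
emp_id=9: ✗
ber_avg = (97304 + 151861 + 45780 + 142733 + 155275 + 52084) / 6 = 107506.1666666667

level_avg=155275, hr_sum=773810, ber_avg=107506.1666666667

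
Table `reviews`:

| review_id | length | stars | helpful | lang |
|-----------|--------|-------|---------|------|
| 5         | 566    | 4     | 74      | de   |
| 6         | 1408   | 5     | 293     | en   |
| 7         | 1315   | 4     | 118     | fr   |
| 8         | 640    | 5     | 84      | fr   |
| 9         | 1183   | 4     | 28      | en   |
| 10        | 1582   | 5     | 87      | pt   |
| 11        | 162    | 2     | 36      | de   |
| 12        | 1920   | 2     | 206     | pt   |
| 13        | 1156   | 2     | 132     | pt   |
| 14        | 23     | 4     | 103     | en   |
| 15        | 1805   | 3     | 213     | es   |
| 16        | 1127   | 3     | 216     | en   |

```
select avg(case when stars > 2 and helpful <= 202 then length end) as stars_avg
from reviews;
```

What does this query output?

review_id=5: ✓ → 566
review_id=6: ✗
review_id=7: ✓ → 1315
review_id=8: ✓ → 640
review_id=9: ✓ → 1183
review_id=10: ✓ → 1582
review_id=11: ✗
review_id=12: ✗
review_id=13: ✗
review_id=14: ✓ → 23
review_id=15: ✗
review_id=16: ✗
stars_avg = (566 + 1315 + 640 + 1183 + 1582 + 23) / 6 = 884.8333333333

884.8333333333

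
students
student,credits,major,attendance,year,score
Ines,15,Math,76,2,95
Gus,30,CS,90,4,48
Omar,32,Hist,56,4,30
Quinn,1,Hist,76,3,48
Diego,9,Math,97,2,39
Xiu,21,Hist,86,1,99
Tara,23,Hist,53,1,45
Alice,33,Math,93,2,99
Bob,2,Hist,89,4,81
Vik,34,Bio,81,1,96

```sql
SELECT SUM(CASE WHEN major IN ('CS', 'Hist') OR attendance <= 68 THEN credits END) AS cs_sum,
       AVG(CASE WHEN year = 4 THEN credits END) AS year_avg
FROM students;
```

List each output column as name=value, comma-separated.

cs_sum=109, year_avg=21.3333333333

[cs_sum: major IN ('CS', 'Hist') OR attendance <= 68]
student=Ines: ✗
student=Gus: ✓ → 30
student=Omar: ✓ → 32
student=Quinn: ✓ → 1
student=Diego: ✗
student=Xiu: ✓ → 21
student=Tara: ✓ → 23
student=Alice: ✗
student=Bob: ✓ → 2
student=Vik: ✗
cs_sum = 30 + 32 + 1 + 21 + 23 + 2 = 109
—
[year_avg: year = 4]
student=Ines: ✗
student=Gus: ✓ → 30
student=Omar: ✓ → 32
student=Quinn: ✗
student=Diego: ✗
student=Xiu: ✗
student=Tara: ✗
student=Alice: ✗
student=Bob: ✓ → 2
student=Vik: ✗
year_avg = (30 + 32 + 2) / 3 = 21.3333333333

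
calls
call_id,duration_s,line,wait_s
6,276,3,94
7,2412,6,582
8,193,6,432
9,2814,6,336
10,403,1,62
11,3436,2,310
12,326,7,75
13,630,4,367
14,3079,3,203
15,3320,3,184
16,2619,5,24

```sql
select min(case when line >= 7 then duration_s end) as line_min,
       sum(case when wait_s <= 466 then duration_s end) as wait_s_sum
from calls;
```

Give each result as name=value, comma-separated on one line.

line_min=326, wait_s_sum=17096

[line_min: line >= 7]
call_id=6: ✗
call_id=7: ✗
call_id=8: ✗
call_id=9: ✗
call_id=10: ✗
call_id=11: ✗
call_id=12: ✓ → 326
call_id=13: ✗
call_id=14: ✗
call_id=15: ✗
call_id=16: ✗
line_min = MIN(326) = 326
—
[wait_s_sum: wait_s <= 466]
call_id=6: ✓ → 276
call_id=7: ✗
call_id=8: ✓ → 193
call_id=9: ✓ → 2814
call_id=10: ✓ → 403
call_id=11: ✓ → 3436
call_id=12: ✓ → 326
call_id=13: ✓ → 630
call_id=14: ✓ → 3079
call_id=15: ✓ → 3320
call_id=16: ✓ → 2619
wait_s_sum = 276 + 193 + 2814 + 403 + 3436 + 326 + 630 + 3079 + 3320 + 2619 = 17096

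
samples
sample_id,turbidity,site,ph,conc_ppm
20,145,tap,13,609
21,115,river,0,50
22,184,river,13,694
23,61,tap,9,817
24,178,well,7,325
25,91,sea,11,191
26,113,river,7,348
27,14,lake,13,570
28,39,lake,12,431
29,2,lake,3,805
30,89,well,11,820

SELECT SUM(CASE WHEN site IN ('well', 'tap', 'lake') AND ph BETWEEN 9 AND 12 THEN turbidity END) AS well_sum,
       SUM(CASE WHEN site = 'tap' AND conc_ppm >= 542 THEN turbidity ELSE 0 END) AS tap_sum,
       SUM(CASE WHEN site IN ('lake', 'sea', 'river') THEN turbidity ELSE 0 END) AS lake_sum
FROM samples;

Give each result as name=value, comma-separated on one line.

well_sum=189, tap_sum=206, lake_sum=558

[well_sum: site IN ('well', 'tap', 'lake') AND ph BETWEEN 9 AND 12]
sample_id=20: ✗
sample_id=21: ✗
sample_id=22: ✗
sample_id=23: ✓ → 61
sample_id=24: ✗
sample_id=25: ✗
sample_id=26: ✗
sample_id=27: ✗
sample_id=28: ✓ → 39
sample_id=29: ✗
sample_id=30: ✓ → 89
well_sum = 61 + 39 + 89 = 189
—
[tap_sum: site = 'tap' AND conc_ppm >= 542]
sample_id=20: ✓ → 145
sample_id=21: ✗
sample_id=22: ✗
sample_id=23: ✓ → 61
sample_id=24: ✗
sample_id=25: ✗
sample_id=26: ✗
sample_id=27: ✗
sample_id=28: ✗
sample_id=29: ✗
sample_id=30: ✗
tap_sum = 145 + 61 = 206
—
[lake_sum: site IN ('lake', 'sea', 'river')]
sample_id=20: ✗
sample_id=21: ✓ → 115
sample_id=22: ✓ → 184
sample_id=23: ✗
sample_id=24: ✗
sample_id=25: ✓ → 91
sample_id=26: ✓ → 113
sample_id=27: ✓ → 14
sample_id=28: ✓ → 39
sample_id=29: ✓ → 2
sample_id=30: ✗
lake_sum = 115 + 184 + 91 + 113 + 14 + 39 + 2 = 558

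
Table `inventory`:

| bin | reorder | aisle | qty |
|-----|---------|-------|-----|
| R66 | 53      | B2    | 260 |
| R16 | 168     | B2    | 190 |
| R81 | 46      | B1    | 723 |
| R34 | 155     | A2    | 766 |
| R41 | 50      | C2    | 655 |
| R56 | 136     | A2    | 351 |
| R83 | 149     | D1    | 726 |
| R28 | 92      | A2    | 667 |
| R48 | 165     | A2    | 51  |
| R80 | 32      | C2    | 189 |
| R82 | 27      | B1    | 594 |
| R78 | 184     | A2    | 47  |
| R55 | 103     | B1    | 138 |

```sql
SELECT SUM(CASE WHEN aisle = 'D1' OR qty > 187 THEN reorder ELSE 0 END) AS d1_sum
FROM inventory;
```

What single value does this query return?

908

bin=R66: ✓ → 53
bin=R16: ✓ → 168
bin=R81: ✓ → 46
bin=R34: ✓ → 155
bin=R41: ✓ → 50
bin=R56: ✓ → 136
bin=R83: ✓ → 149
bin=R28: ✓ → 92
bin=R48: ✗
bin=R80: ✓ → 32
bin=R82: ✓ → 27
bin=R78: ✗
bin=R55: ✗
d1_sum = 53 + 168 + 46 + 155 + 50 + 136 + 149 + 92 + 32 + 27 = 908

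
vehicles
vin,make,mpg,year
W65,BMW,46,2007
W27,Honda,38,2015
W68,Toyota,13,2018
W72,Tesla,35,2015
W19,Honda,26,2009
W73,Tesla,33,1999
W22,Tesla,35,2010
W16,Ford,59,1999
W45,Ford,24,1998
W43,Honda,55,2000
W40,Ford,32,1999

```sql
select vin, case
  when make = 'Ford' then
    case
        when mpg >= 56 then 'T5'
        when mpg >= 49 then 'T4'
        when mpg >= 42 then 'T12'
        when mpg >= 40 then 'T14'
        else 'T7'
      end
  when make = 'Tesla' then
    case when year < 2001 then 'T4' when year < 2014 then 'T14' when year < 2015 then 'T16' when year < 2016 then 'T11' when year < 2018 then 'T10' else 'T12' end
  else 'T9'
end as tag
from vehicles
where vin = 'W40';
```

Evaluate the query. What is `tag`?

vin = W40: make=Ford, mpg=32, year=1999.
make='Ford' → inner[ELSE] → T7

T7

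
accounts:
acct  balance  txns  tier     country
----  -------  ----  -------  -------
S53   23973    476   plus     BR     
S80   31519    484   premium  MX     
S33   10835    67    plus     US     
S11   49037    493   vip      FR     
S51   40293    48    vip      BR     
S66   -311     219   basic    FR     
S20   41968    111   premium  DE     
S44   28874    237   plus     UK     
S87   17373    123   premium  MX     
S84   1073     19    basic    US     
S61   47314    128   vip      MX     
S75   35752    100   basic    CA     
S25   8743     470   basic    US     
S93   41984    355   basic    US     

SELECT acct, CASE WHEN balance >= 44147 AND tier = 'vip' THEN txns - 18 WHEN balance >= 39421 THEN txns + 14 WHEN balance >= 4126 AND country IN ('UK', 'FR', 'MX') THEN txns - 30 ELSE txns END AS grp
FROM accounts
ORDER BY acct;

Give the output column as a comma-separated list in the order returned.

475, 125, 470, 67, 207, 62, 476, 110, 219, 100, 454, 19, 93, 369

acct=S11: balance >= 44147 AND tier = 'vip' → 475
acct=S20: balance >= 39421 → 125
acct=S25: ELSE → 470
acct=S33: ELSE → 67
acct=S44: balance >= 4126 AND country IN ('UK', 'FR', 'MX') → 207
acct=S51: balance >= 39421 → 62
acct=S53: ELSE → 476
acct=S61: balance >= 44147 AND tier = 'vip' → 110
acct=S66: ELSE → 219
acct=S75: ELSE → 100
acct=S80: balance >= 4126 AND country IN ('UK', 'FR', 'MX') → 454
acct=S84: ELSE → 19
acct=S87: balance >= 4126 AND country IN ('UK', 'FR', 'MX') → 93
acct=S93: balance >= 39421 → 369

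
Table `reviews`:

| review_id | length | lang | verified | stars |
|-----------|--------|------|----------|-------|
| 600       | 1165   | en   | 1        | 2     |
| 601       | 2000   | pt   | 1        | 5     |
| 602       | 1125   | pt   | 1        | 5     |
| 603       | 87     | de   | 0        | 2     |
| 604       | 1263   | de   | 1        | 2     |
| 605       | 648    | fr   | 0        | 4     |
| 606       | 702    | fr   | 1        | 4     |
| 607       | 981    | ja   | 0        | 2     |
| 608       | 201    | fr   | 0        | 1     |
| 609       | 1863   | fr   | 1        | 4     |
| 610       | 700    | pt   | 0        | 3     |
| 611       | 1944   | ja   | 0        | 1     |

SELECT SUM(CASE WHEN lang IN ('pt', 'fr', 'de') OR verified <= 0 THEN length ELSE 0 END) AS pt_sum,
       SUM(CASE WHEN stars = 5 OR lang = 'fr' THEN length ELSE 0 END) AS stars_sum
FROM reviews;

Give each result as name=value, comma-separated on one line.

pt_sum=11514, stars_sum=6539

[pt_sum: lang IN ('pt', 'fr', 'de') OR verified <= 0]
review_id=600: ✗
review_id=601: ✓ → 2000
review_id=602: ✓ → 1125
review_id=603: ✓ → 87
review_id=604: ✓ → 1263
review_id=605: ✓ → 648
review_id=606: ✓ → 702
review_id=607: ✓ → 981
review_id=608: ✓ → 201
review_id=609: ✓ → 1863
review_id=610: ✓ → 700
review_id=611: ✓ → 1944
pt_sum = 2000 + 1125 + 87 + 1263 + 648 + 702 + 981 + 201 + 1863 + 700 + 1944 = 11514
—
[stars_sum: stars = 5 OR lang = 'fr']
review_id=600: ✗
review_id=601: ✓ → 2000
review_id=602: ✓ → 1125
review_id=603: ✗
review_id=604: ✗
review_id=605: ✓ → 648
review_id=606: ✓ → 702
review_id=607: ✗
review_id=608: ✓ → 201
review_id=609: ✓ → 1863
review_id=610: ✗
review_id=611: ✗
stars_sum = 2000 + 1125 + 648 + 702 + 201 + 1863 = 6539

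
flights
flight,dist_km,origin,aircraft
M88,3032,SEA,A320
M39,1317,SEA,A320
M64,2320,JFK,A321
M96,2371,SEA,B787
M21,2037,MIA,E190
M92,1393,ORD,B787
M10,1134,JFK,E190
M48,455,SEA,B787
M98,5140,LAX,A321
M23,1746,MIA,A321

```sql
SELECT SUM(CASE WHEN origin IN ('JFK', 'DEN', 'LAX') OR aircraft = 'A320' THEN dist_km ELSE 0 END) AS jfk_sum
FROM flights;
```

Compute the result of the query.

flight=M88: ✓ → 3032
flight=M39: ✓ → 1317
flight=M64: ✓ → 2320
flight=M96: ✗
flight=M21: ✗
flight=M92: ✗
flight=M10: ✓ → 1134
flight=M48: ✗
flight=M98: ✓ → 5140
flight=M23: ✗
jfk_sum = 3032 + 1317 + 2320 + 1134 + 5140 = 12943

12943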